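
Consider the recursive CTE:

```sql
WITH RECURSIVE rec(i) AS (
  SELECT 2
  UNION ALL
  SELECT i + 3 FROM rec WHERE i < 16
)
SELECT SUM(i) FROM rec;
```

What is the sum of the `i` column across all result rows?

57

Base: i=2.
Iteration 1: 2 < 16 holds -> i = 2 + 3 = 5.
Iteration 2: 5 < 16 holds -> i = 5 + 3 = 8.
Iteration 3: 8 < 16 holds -> i = 8 + 3 = 11.
Iteration 4: 11 < 16 holds -> i = 11 + 3 = 14.
Iteration 5: 14 < 16 holds -> i = 14 + 3 = 17.
Iteration 6: 17 < 16 fails; recursion stops.
SUM(i) = 2 + 5 + 8 + 11 + 14 + 17 = 57.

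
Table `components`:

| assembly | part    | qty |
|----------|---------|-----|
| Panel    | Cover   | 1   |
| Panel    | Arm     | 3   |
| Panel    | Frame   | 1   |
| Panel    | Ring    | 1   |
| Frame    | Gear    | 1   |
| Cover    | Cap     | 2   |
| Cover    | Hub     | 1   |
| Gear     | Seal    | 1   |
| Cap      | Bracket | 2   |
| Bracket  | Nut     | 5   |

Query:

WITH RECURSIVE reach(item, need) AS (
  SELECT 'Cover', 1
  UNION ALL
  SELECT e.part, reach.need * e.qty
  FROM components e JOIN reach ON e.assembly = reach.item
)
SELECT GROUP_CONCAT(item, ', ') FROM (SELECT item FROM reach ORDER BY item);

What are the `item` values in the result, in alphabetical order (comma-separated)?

Base: (Cover, need=1).
Iteration 1: components of {Cover} -> Cap = 1*2 = 2, Hub = 1*1 = 1.
Iteration 2: components of {Cap,Hub} -> Bracket = 2*2 = 4.
Iteration 3: components of {Bracket} -> Nut = 4*5 = 20.
Iteration 4: no further components; recursion stops.

Bracket, Cap, Cover, Hub, Nut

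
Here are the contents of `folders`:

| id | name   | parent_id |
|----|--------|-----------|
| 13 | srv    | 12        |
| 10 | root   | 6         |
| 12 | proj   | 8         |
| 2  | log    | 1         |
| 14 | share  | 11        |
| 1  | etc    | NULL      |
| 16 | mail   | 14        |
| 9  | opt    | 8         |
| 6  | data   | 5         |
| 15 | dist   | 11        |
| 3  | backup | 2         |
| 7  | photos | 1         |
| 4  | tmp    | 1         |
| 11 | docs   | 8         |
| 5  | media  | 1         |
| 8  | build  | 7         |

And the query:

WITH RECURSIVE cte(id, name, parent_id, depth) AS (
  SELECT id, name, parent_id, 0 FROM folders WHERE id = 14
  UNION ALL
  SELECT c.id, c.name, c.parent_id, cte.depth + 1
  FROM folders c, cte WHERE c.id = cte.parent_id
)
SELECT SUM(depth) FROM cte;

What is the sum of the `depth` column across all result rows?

10

Base: id=14 (share), parent_id=11, depth 0.
Iteration 1: join on id=11 -> docs (id 11, parent_id=8, depth 1).
Iteration 2: join on id=8 -> build (id 8, parent_id=7, depth 2).
Iteration 3: join on id=7 -> photos (id 7, parent_id=1, depth 3).
Iteration 4: join on id=1 -> etc (id 1, parent_id=NULL, depth 4).
Iteration 5: parent_id is NULL; no match; recursion stops.
SUM(depth) = 0 + 1 + 2 + 3 + 4 = 10.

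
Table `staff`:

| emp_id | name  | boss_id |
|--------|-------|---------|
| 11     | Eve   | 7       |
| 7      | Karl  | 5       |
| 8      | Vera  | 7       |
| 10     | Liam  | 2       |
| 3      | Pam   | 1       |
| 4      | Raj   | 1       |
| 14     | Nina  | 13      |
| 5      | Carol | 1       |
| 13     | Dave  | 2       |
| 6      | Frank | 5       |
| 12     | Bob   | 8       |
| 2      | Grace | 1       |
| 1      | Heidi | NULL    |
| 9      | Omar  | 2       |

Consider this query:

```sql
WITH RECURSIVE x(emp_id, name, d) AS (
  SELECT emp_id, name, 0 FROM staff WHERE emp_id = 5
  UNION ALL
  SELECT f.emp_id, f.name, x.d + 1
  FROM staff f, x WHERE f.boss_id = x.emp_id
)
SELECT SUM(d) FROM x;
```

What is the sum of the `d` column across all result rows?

Base: emp_id=5 (Carol) at d 0.
Iteration 1: rows with boss_id in {5} -> Frank (id 6, d 1), Karl (id 7, d 1).
Iteration 2: rows with boss_id in {6,7} -> Vera (id 8, d 2), Eve (id 11, d 2).
Iteration 3: rows with boss_id in {8,11} -> Bob (id 12, d 3).
Iteration 4: no rows with boss_id in {12}; recursion stops.
SUM(d) = 0 + 1 + 1 + 2 + 2 + 3 = 9.

9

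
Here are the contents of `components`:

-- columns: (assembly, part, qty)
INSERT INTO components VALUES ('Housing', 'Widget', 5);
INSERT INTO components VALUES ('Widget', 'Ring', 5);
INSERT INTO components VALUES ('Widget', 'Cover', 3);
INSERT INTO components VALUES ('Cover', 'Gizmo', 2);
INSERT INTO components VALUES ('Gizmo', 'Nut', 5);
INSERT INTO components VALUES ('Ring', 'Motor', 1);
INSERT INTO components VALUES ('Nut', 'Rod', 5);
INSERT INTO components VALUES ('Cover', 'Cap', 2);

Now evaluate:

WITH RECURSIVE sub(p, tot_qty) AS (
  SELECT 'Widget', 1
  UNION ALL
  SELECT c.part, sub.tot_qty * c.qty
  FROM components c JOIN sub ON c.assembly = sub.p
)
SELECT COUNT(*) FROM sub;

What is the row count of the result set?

Base: (Widget, tot_qty=1).
Iteration 1: components of {Widget} -> Cover = 1*3 = 3, Ring = 1*5 = 5.
Iteration 2: components of {Cover,Ring} -> Cap = 3*2 = 6, Gizmo = 3*2 = 6, Motor = 5*1 = 5.
Iteration 3: components of {Cap,Gizmo,Motor} -> Nut = 6*5 = 30.
Iteration 4: components of {Nut} -> Rod = 30*5 = 150.
Iteration 5: no further components; recursion stops.
Total rows emitted: 8.

8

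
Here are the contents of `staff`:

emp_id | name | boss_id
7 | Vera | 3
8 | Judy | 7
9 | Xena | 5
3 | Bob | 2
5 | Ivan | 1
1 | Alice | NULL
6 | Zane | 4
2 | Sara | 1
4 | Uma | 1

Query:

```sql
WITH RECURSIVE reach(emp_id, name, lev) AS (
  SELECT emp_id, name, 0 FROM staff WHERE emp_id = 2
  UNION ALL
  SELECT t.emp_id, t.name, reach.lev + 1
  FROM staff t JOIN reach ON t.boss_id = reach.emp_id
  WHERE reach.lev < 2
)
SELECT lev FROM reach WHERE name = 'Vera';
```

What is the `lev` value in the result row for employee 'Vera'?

Base: emp_id=2 (Sara) at lev 0.
Iteration 1: rows with boss_id in {2} -> Bob (id 3, lev 1).
Iteration 2: rows with boss_id in {3} -> Vera (id 7, lev 2).
Iteration 3: lev < 2 fails for all current rows; recursion stops.

2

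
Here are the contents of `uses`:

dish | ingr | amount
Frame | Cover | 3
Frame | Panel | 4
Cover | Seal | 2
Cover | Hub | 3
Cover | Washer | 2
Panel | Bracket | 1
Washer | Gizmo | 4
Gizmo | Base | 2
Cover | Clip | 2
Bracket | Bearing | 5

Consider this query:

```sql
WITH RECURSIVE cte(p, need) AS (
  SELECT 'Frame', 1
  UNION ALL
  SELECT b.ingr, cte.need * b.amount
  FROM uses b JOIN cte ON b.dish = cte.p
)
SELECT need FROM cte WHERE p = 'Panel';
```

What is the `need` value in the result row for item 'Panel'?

Base: (Frame, need=1).
Iteration 1: components of {Frame} -> Cover = 1*3 = 3, Panel = 1*4 = 4.
Iteration 2: components of {Cover,Panel} -> Bracket = 4*1 = 4, Clip = 3*2 = 6, Hub = 3*3 = 9, Seal = 3*2 = 6, Washer = 3*2 = 6.
Iteration 3: components of {Bracket,Clip,Hub,Seal,Washer} -> Bearing = 4*5 = 20, Gizmo = 6*4 = 24.
Iteration 4: components of {Bearing,Gizmo} -> Base = 24*2 = 48.
Iteration 5: no further components; recursion stops.

4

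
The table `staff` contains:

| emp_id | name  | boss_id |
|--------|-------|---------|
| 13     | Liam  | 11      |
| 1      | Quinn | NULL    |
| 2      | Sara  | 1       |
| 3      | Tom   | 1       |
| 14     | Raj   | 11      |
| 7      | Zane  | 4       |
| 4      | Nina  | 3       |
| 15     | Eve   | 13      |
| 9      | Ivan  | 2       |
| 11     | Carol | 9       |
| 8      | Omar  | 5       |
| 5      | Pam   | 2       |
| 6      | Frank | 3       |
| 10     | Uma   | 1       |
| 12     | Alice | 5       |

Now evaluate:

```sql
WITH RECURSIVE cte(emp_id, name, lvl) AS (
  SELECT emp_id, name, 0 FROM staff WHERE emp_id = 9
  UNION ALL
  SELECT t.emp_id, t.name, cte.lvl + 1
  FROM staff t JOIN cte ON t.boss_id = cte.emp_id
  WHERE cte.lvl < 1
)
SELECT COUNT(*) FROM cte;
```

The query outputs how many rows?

2

Base: emp_id=9 (Ivan) at lvl 0.
Iteration 1: rows with boss_id in {9} -> Carol (id 11, lvl 1).
Iteration 2: lvl < 1 fails for all current rows; recursion stops.
Total rows emitted: 2.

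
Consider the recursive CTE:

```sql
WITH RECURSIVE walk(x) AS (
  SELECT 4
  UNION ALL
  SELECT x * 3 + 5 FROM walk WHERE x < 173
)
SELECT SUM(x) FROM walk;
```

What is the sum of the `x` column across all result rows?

250

Base: x=4.
Iteration 1: 4 < 173 holds -> x = 4 * 3 + 5 = 17.
Iteration 2: 17 < 173 holds -> x = 17 * 3 + 5 = 56.
Iteration 3: 56 < 173 holds -> x = 56 * 3 + 5 = 173.
Iteration 4: 173 < 173 fails; recursion stops.
SUM(x) = 4 + 17 + 56 + 173 = 250.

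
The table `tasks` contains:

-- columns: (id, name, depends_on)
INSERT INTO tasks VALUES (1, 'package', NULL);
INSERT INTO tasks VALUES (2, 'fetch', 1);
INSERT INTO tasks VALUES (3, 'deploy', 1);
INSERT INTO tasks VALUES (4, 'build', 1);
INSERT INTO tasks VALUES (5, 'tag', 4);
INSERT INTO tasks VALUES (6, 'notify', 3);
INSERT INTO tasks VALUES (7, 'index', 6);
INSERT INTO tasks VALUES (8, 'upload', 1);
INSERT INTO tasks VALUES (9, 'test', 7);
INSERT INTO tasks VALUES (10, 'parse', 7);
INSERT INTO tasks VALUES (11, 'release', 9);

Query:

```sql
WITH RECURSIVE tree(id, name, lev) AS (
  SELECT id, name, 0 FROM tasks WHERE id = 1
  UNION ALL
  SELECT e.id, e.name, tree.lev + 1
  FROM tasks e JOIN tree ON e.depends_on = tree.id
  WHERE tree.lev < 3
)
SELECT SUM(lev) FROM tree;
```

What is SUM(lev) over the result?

Base: id=1 (package) at lev 0.
Iteration 1: rows with depends_on in {1} -> fetch (id 2, lev 1), deploy (id 3, lev 1), build (id 4, lev 1), upload (id 8, lev 1).
Iteration 2: rows with depends_on in {2,3,4,8} -> tag (id 5, lev 2), notify (id 6, lev 2).
Iteration 3: rows with depends_on in {5,6} -> index (id 7, lev 3).
Iteration 4: lev < 3 fails for all current rows; recursion stops.
SUM(lev) = 0 + 1 + 1 + 1 + 1 + 2 + 2 + 3 = 11.

11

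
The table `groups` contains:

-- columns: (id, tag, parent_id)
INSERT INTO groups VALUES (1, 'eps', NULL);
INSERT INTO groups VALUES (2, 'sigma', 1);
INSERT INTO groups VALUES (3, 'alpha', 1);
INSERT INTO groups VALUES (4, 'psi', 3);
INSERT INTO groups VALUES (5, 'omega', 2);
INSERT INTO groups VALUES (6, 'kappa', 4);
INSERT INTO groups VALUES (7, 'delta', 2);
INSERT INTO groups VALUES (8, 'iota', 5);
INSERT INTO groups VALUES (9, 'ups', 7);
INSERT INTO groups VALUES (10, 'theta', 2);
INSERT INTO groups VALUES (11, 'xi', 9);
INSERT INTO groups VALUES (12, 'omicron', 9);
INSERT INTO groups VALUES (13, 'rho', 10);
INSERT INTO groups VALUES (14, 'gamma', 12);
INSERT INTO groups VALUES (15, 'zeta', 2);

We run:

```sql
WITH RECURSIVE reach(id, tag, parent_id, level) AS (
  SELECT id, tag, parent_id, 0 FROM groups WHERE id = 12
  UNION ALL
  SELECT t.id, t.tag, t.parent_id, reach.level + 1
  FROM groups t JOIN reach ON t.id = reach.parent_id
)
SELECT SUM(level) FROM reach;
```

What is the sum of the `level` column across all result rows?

Base: id=12 (omicron), parent_id=9, level 0.
Iteration 1: join on id=9 -> ups (id 9, parent_id=7, level 1).
Iteration 2: join on id=7 -> delta (id 7, parent_id=2, level 2).
Iteration 3: join on id=2 -> sigma (id 2, parent_id=1, level 3).
Iteration 4: join on id=1 -> eps (id 1, parent_id=NULL, level 4).
Iteration 5: parent_id is NULL; no match; recursion stops.
SUM(level) = 0 + 1 + 2 + 3 + 4 = 10.

10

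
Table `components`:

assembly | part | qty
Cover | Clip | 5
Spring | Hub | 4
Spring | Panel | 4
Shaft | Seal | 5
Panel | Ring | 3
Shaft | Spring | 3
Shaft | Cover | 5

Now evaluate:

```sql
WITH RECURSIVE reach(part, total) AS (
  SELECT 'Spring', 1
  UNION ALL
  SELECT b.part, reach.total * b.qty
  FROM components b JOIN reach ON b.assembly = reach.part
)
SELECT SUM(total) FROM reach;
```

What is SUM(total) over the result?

Base: (Spring, total=1).
Iteration 1: components of {Spring} -> Hub = 1*4 = 4, Panel = 1*4 = 4.
Iteration 2: components of {Hub,Panel} -> Ring = 4*3 = 12.
Iteration 3: no further components; recursion stops.
SUM(total) = 1 + 4 + 4 + 12 = 21.

21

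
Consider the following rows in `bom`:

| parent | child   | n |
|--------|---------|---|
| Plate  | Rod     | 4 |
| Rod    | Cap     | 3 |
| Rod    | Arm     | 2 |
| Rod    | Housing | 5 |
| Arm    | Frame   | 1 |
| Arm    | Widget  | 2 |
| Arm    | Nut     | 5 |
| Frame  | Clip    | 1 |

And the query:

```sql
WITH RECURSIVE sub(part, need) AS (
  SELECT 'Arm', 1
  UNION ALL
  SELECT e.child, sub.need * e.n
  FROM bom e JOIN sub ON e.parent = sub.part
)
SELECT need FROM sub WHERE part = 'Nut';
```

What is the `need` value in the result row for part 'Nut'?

5

Base: (Arm, need=1).
Iteration 1: components of {Arm} -> Frame = 1*1 = 1, Nut = 1*5 = 5, Widget = 1*2 = 2.
Iteration 2: components of {Frame,Nut,Widget} -> Clip = 1*1 = 1.
Iteration 3: no further components; recursion stops.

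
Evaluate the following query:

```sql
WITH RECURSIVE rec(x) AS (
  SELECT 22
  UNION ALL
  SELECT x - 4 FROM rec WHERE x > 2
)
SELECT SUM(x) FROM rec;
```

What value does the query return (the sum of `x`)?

Base: x=22.
Iteration 1: 22 > 2 holds -> x = 22 - 4 = 18.
Iteration 2: 18 > 2 holds -> x = 18 - 4 = 14.
Iteration 3: 14 > 2 holds -> x = 14 - 4 = 10.
Iteration 4: 10 > 2 holds -> x = 10 - 4 = 6.
Iteration 5: 6 > 2 holds -> x = 6 - 4 = 2.
Iteration 6: 2 > 2 fails; recursion stops.
SUM(x) = 22 + 18 + 14 + 10 + 6 + 2 = 72.

72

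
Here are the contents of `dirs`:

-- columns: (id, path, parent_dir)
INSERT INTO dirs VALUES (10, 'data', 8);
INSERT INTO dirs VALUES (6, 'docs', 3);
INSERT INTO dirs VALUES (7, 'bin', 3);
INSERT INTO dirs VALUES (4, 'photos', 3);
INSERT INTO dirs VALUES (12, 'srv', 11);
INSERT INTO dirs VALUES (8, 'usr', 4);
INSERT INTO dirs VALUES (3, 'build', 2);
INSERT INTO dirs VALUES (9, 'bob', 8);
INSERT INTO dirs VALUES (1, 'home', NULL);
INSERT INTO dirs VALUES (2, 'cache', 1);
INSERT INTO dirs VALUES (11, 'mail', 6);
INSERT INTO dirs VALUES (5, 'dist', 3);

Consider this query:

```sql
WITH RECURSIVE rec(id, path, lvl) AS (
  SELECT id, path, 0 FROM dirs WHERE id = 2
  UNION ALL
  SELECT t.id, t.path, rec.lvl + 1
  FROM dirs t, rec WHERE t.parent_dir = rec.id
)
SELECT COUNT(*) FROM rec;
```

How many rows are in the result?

Base: id=2 (cache) at lvl 0.
Iteration 1: rows with parent_dir in {2} -> build (id 3, lvl 1).
Iteration 2: rows with parent_dir in {3} -> photos (id 4, lvl 2), dist (id 5, lvl 2), docs (id 6, lvl 2), bin (id 7, lvl 2).
Iteration 3: rows with parent_dir in {4,5,6,7} -> usr (id 8, lvl 3), mail (id 11, lvl 3).
Iteration 4: rows with parent_dir in {8,11} -> bob (id 9, lvl 4), data (id 10, lvl 4), srv (id 12, lvl 4).
Iteration 5: no rows with parent_dir in {9,10,12}; recursion stops.
Total rows emitted: 11.

11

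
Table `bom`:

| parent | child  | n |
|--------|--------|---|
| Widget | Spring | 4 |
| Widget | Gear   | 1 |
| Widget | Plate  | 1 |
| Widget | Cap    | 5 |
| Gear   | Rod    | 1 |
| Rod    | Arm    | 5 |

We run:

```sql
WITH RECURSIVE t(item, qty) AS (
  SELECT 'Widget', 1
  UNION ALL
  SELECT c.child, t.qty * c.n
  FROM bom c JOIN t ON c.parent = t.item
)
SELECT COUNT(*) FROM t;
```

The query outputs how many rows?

7

Base: (Widget, qty=1).
Iteration 1: components of {Widget} -> Cap = 1*5 = 5, Gear = 1*1 = 1, Plate = 1*1 = 1, Spring = 1*4 = 4.
Iteration 2: components of {Cap,Gear,Plate,Spring} -> Rod = 1*1 = 1.
Iteration 3: components of {Rod} -> Arm = 1*5 = 5.
Iteration 4: no further components; recursion stops.
Total rows emitted: 7.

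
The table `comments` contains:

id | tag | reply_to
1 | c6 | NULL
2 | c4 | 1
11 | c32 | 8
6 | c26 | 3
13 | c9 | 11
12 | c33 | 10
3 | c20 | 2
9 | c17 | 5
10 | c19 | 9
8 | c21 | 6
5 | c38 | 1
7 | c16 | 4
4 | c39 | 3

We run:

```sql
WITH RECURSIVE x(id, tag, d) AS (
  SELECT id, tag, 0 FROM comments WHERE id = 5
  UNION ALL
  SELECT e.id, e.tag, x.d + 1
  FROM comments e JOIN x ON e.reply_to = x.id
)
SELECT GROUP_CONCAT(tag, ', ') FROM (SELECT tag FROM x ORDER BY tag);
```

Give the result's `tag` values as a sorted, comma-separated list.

Base: id=5 (c38) at d 0.
Iteration 1: rows with reply_to in {5} -> c17 (id 9, d 1).
Iteration 2: rows with reply_to in {9} -> c19 (id 10, d 2).
Iteration 3: rows with reply_to in {10} -> c33 (id 12, d 3).
Iteration 4: no rows with reply_to in {12}; recursion stops.

c17, c19, c33, c38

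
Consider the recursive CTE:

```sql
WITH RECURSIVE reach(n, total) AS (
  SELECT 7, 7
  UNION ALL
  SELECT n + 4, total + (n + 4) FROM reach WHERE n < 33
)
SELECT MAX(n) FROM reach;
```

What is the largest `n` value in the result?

35

Base: n=7, total=7.
Iteration 1: 7 < 33 holds -> n = 7 + 4 = 11, total = 7 + 11 = 18.
Iteration 2: 11 < 33 holds -> n = 11 + 4 = 15, total = 18 + 15 = 33.
Iteration 3: 15 < 33 holds -> n = 15 + 4 = 19, total = 33 + 19 = 52.
Iteration 4: 19 < 33 holds -> n = 19 + 4 = 23, total = 52 + 23 = 75.
Iteration 5: 23 < 33 holds -> n = 23 + 4 = 27, total = 75 + 27 = 102.
Iteration 6: 27 < 33 holds -> n = 27 + 4 = 31, total = 102 + 31 = 133.
Iteration 7: 31 < 33 holds -> n = 31 + 4 = 35, total = 133 + 35 = 168.
Iteration 8: 35 < 33 fails; recursion stops.
n values: 7, 11, 15, 19, 23, 27, 31, 35; the maximum is 35.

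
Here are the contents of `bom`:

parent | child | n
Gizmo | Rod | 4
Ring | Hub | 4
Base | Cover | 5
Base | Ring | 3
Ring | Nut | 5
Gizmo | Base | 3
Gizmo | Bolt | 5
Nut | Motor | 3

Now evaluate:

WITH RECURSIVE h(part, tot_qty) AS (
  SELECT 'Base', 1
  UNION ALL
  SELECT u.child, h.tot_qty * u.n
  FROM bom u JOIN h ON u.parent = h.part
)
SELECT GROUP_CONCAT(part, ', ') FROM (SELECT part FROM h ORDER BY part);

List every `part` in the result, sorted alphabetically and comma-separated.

Base: (Base, tot_qty=1).
Iteration 1: components of {Base} -> Cover = 1*5 = 5, Ring = 1*3 = 3.
Iteration 2: components of {Cover,Ring} -> Hub = 3*4 = 12, Nut = 3*5 = 15.
Iteration 3: components of {Hub,Nut} -> Motor = 15*3 = 45.
Iteration 4: no further components; recursion stops.

Base, Cover, Hub, Motor, Nut, Ring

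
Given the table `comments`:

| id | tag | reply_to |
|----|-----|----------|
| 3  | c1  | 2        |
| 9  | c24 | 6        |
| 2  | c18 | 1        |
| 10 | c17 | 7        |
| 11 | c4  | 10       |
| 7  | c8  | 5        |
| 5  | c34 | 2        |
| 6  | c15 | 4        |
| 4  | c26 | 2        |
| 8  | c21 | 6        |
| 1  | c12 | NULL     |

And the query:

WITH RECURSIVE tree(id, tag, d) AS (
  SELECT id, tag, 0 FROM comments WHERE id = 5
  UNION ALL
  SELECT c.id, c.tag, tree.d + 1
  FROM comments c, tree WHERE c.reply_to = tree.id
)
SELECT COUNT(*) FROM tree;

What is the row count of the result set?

4

Base: id=5 (c34) at d 0.
Iteration 1: rows with reply_to in {5} -> c8 (id 7, d 1).
Iteration 2: rows with reply_to in {7} -> c17 (id 10, d 2).
Iteration 3: rows with reply_to in {10} -> c4 (id 11, d 3).
Iteration 4: no rows with reply_to in {11}; recursion stops.
Total rows emitted: 4.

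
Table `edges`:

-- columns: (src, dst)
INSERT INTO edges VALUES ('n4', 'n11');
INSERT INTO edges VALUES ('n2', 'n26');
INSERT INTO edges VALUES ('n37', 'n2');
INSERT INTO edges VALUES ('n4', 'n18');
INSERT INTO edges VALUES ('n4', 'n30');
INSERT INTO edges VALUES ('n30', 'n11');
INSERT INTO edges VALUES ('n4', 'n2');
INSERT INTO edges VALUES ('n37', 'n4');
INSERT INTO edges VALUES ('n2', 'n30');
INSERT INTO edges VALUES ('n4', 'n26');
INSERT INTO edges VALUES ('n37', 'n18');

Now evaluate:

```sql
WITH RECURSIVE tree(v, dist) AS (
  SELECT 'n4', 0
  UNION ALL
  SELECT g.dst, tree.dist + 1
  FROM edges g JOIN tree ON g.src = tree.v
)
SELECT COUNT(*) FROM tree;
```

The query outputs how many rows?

Base: (n4, dist=0).
Iteration 1: edges from {n4} -> (n11, dist=1), (n18, dist=1), (n2, dist=1), (n26, dist=1), (n30, dist=1).
Iteration 2: edges from {n11,n18,n2,n26,n30} -> (n11, dist=2), (n26, dist=2), (n30, dist=2).
Iteration 3: edges from {n11,n26,n30} -> (n11, dist=3).
Iteration 4: no outgoing edges from {n11}; recursion stops.
Total rows emitted: 10.

10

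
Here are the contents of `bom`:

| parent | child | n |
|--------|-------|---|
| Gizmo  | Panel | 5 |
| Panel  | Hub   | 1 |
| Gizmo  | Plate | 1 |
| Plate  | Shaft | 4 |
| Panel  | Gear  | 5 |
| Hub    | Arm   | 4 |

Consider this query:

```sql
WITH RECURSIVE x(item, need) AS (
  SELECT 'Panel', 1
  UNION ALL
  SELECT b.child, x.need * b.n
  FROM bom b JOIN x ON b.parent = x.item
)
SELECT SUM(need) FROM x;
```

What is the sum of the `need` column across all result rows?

Base: (Panel, need=1).
Iteration 1: components of {Panel} -> Gear = 1*5 = 5, Hub = 1*1 = 1.
Iteration 2: components of {Gear,Hub} -> Arm = 1*4 = 4.
Iteration 3: no further components; recursion stops.
SUM(need) = 1 + 1 + 5 + 4 = 11.

11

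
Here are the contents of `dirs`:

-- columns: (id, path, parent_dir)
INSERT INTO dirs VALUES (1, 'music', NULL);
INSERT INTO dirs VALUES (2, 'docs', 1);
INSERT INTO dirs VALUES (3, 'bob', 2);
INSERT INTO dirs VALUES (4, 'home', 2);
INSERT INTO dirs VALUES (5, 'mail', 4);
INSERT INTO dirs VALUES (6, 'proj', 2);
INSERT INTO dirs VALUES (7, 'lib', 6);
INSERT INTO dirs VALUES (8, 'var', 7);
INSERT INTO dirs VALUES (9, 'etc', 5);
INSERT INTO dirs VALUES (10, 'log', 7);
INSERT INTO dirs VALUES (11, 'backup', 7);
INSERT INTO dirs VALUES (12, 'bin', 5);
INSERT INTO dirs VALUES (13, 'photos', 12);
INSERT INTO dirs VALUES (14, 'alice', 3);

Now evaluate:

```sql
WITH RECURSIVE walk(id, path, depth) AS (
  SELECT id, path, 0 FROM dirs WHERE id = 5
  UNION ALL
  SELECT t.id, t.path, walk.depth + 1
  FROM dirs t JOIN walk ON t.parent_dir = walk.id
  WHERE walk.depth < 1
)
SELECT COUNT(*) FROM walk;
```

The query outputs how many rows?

Base: id=5 (mail) at depth 0.
Iteration 1: rows with parent_dir in {5} -> etc (id 9, depth 1), bin (id 12, depth 1).
Iteration 2: depth < 1 fails for all current rows; recursion stops.
Total rows emitted: 3.

3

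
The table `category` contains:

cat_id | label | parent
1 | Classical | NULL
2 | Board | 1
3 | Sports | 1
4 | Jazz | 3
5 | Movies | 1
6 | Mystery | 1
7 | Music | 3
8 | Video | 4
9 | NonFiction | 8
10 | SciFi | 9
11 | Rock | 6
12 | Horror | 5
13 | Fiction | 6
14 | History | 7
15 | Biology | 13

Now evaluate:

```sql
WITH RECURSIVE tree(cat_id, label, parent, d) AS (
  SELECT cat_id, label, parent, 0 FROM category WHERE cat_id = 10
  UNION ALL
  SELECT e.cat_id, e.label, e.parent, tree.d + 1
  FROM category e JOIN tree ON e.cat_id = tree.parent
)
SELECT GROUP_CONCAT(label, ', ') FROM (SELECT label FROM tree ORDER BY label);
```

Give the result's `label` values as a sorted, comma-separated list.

Classical, Jazz, NonFiction, SciFi, Sports, Video

Base: cat_id=10 (SciFi), parent=9, d 0.
Iteration 1: join on cat_id=9 -> NonFiction (id 9, parent=8, d 1).
Iteration 2: join on cat_id=8 -> Video (id 8, parent=4, d 2).
Iteration 3: join on cat_id=4 -> Jazz (id 4, parent=3, d 3).
Iteration 4: join on cat_id=3 -> Sports (id 3, parent=1, d 4).
Iteration 5: join on cat_id=1 -> Classical (id 1, parent=NULL, d 5).
Iteration 6: parent is NULL; no match; recursion stops.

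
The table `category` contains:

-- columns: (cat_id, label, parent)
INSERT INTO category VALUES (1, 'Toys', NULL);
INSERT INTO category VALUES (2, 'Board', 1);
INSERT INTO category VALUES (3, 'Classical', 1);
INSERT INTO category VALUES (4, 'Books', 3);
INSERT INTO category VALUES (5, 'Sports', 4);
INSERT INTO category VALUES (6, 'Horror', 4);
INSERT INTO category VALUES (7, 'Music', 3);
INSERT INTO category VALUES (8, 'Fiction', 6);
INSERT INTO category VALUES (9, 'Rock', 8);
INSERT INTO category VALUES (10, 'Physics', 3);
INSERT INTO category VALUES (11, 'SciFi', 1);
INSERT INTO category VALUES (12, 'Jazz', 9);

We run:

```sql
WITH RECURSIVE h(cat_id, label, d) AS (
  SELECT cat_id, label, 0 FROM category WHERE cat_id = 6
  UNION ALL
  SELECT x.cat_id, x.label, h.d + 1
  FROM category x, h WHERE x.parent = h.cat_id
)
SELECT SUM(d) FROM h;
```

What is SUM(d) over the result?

Base: cat_id=6 (Horror) at d 0.
Iteration 1: rows with parent in {6} -> Fiction (id 8, d 1).
Iteration 2: rows with parent in {8} -> Rock (id 9, d 2).
Iteration 3: rows with parent in {9} -> Jazz (id 12, d 3).
Iteration 4: no rows with parent in {12}; recursion stops.
SUM(d) = 0 + 1 + 2 + 3 = 6.

6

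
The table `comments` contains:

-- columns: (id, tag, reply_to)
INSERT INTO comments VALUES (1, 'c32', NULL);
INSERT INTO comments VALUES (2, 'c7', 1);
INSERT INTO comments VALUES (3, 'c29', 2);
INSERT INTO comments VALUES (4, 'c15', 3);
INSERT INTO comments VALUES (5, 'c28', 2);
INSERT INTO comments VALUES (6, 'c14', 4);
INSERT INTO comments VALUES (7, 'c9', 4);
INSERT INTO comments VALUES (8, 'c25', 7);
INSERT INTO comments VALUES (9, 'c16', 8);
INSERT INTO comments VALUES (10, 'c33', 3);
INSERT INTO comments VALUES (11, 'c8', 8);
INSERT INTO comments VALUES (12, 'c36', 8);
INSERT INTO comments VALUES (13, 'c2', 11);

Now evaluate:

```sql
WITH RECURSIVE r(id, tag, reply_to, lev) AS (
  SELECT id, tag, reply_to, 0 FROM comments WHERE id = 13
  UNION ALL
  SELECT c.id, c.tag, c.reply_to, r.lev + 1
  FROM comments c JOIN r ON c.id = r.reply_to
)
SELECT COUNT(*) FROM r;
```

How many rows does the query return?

8

Base: id=13 (c2), reply_to=11, lev 0.
Iteration 1: join on id=11 -> c8 (id 11, reply_to=8, lev 1).
Iteration 2: join on id=8 -> c25 (id 8, reply_to=7, lev 2).
Iteration 3: join on id=7 -> c9 (id 7, reply_to=4, lev 3).
Iteration 4: join on id=4 -> c15 (id 4, reply_to=3, lev 4).
Iteration 5: join on id=3 -> c29 (id 3, reply_to=2, lev 5).
Iteration 6: join on id=2 -> c7 (id 2, reply_to=1, lev 6).
Iteration 7: join on id=1 -> c32 (id 1, reply_to=NULL, lev 7).
Iteration 8: reply_to is NULL; no match; recursion stops.
Total rows emitted: 8.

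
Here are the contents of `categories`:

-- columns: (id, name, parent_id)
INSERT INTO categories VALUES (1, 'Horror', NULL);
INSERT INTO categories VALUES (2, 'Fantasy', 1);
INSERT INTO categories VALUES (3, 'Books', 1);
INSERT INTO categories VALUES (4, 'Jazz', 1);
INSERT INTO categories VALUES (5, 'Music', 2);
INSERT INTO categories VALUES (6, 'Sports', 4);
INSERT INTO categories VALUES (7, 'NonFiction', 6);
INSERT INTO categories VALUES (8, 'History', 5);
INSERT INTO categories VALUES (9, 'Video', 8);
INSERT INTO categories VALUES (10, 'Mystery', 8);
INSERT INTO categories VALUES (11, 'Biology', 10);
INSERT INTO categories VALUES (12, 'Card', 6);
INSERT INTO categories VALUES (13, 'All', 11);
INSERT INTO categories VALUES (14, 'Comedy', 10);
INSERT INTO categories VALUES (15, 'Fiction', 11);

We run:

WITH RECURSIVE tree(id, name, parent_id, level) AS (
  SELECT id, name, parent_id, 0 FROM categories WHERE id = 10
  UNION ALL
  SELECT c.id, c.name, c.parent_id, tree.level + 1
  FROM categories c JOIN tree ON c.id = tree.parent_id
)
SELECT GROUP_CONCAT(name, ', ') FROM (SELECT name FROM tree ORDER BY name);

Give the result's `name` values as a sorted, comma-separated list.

Base: id=10 (Mystery), parent_id=8, level 0.
Iteration 1: join on id=8 -> History (id 8, parent_id=5, level 1).
Iteration 2: join on id=5 -> Music (id 5, parent_id=2, level 2).
Iteration 3: join on id=2 -> Fantasy (id 2, parent_id=1, level 3).
Iteration 4: join on id=1 -> Horror (id 1, parent_id=NULL, level 4).
Iteration 5: parent_id is NULL; no match; recursion stops.

Fantasy, History, Horror, Music, Mystery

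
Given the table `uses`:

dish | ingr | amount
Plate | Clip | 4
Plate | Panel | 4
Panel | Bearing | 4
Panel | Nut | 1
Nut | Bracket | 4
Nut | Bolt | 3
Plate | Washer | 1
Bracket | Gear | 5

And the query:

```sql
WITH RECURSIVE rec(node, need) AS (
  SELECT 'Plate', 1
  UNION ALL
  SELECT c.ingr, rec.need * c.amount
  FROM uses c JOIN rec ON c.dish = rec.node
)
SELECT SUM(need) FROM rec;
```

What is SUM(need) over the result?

Base: (Plate, need=1).
Iteration 1: components of {Plate} -> Clip = 1*4 = 4, Panel = 1*4 = 4, Washer = 1*1 = 1.
Iteration 2: components of {Clip,Panel,Washer} -> Bearing = 4*4 = 16, Nut = 4*1 = 4.
Iteration 3: components of {Bearing,Nut} -> Bolt = 4*3 = 12, Bracket = 4*4 = 16.
Iteration 4: components of {Bolt,Bracket} -> Gear = 16*5 = 80.
Iteration 5: no further components; recursion stops.
SUM(need) = 1 + 4 + 4 + 1 + 16 + 4 + 16 + 12 + 80 = 138.

138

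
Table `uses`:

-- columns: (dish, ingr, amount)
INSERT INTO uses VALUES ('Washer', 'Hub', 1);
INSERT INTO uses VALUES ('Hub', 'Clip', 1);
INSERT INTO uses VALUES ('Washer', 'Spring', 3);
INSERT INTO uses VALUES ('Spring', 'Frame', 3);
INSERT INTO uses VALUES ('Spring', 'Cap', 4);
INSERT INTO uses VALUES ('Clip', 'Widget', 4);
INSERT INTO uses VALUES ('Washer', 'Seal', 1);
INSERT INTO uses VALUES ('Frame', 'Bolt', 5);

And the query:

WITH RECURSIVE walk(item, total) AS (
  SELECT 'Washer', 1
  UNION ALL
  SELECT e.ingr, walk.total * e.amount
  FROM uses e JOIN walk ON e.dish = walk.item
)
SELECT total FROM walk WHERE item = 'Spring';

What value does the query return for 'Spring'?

Base: (Washer, total=1).
Iteration 1: components of {Washer} -> Hub = 1*1 = 1, Seal = 1*1 = 1, Spring = 1*3 = 3.
Iteration 2: components of {Hub,Seal,Spring} -> Cap = 3*4 = 12, Clip = 1*1 = 1, Frame = 3*3 = 9.
Iteration 3: components of {Cap,Clip,Frame} -> Bolt = 9*5 = 45, Widget = 1*4 = 4.
Iteration 4: no further components; recursion stops.

3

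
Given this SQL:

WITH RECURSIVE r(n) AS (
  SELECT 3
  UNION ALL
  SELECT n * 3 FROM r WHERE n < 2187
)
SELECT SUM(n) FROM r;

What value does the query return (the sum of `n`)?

3279

Base: n=3.
Iteration 1: 3 < 2187 holds -> n = 3 * 3 = 9.
Iteration 2: 9 < 2187 holds -> n = 9 * 3 = 27.
Iteration 3: 27 < 2187 holds -> n = 27 * 3 = 81.
Iteration 4: 81 < 2187 holds -> n = 81 * 3 = 243.
Iteration 5: 243 < 2187 holds -> n = 243 * 3 = 729.
Iteration 6: 729 < 2187 holds -> n = 729 * 3 = 2187.
Iteration 7: 2187 < 2187 fails; recursion stops.
SUM(n) = 3 + 9 + 27 + 81 + 243 + 729 + 2187 = 3279.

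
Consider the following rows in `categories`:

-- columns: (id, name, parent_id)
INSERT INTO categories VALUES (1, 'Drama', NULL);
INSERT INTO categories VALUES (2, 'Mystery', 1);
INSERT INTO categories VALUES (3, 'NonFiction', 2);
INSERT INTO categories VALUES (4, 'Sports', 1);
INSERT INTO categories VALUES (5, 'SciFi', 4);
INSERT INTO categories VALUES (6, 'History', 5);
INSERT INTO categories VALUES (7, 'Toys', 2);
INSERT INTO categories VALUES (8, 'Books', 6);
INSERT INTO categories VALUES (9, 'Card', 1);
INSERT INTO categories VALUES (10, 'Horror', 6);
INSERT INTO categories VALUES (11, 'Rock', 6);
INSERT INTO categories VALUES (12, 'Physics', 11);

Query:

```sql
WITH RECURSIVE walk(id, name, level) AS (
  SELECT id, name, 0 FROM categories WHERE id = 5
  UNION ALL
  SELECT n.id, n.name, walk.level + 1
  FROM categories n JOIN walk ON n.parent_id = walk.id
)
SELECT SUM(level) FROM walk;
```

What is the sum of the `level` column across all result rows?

10

Base: id=5 (SciFi) at level 0.
Iteration 1: rows with parent_id in {5} -> History (id 6, level 1).
Iteration 2: rows with parent_id in {6} -> Books (id 8, level 2), Horror (id 10, level 2), Rock (id 11, level 2).
Iteration 3: rows with parent_id in {8,10,11} -> Physics (id 12, level 3).
Iteration 4: no rows with parent_id in {12}; recursion stops.
SUM(level) = 0 + 1 + 2 + 2 + 2 + 3 = 10.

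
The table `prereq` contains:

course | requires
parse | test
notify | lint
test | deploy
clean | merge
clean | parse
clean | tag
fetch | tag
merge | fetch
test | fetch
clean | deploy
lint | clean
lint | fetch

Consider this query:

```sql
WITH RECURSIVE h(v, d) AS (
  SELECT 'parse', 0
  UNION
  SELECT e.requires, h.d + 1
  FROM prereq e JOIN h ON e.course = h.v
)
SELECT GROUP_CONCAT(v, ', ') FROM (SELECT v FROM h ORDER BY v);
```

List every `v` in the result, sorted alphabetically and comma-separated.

deploy, fetch, parse, tag, test

Base: (parse, d=0).
Iteration 1: edges from {parse} -> (test, d=1).
Iteration 2: edges from {test} -> (deploy, d=2), (fetch, d=2).
Iteration 3: edges from {deploy,fetch} -> (tag, d=3).
Iteration 4: no outgoing edges from {tag}; recursion stops.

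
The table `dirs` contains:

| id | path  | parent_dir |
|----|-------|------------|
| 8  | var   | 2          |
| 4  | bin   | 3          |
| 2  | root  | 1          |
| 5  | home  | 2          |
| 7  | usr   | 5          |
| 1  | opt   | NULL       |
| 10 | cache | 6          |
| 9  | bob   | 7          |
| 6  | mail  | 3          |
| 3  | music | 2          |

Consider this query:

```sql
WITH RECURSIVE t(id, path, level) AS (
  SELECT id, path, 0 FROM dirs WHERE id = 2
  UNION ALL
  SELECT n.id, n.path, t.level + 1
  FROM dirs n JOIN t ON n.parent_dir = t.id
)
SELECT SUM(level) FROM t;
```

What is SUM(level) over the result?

Base: id=2 (root) at level 0.
Iteration 1: rows with parent_dir in {2} -> music (id 3, level 1), home (id 5, level 1), var (id 8, level 1).
Iteration 2: rows with parent_dir in {3,5,8} -> bin (id 4, level 2), mail (id 6, level 2), usr (id 7, level 2).
Iteration 3: rows with parent_dir in {4,6,7} -> bob (id 9, level 3), cache (id 10, level 3).
Iteration 4: no rows with parent_dir in {9,10}; recursion stops.
SUM(level) = 0 + 1 + 1 + 1 + 2 + 2 + 2 + 3 + 3 = 15.

15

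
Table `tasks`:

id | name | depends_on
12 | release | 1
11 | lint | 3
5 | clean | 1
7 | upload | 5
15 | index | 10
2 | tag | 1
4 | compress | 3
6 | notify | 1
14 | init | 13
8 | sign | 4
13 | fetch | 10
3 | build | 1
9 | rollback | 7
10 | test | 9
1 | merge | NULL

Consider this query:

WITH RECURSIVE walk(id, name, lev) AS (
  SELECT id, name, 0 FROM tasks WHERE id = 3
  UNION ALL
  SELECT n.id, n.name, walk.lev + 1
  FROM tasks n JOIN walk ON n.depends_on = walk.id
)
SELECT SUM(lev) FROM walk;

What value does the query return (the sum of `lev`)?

4

Base: id=3 (build) at lev 0.
Iteration 1: rows with depends_on in {3} -> compress (id 4, lev 1), lint (id 11, lev 1).
Iteration 2: rows with depends_on in {4,11} -> sign (id 8, lev 2).
Iteration 3: no rows with depends_on in {8}; recursion stops.
SUM(lev) = 0 + 1 + 1 + 2 = 4.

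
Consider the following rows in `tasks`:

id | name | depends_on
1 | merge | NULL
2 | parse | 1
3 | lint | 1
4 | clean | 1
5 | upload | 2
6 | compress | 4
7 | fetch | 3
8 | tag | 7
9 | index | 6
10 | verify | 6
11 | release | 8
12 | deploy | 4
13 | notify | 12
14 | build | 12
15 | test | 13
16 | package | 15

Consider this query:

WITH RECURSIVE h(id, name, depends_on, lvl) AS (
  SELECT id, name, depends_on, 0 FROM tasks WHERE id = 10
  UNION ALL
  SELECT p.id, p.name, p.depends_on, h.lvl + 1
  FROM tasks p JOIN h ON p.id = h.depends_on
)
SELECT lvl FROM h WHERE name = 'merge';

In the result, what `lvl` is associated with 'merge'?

3

Base: id=10 (verify), depends_on=6, lvl 0.
Iteration 1: join on id=6 -> compress (id 6, depends_on=4, lvl 1).
Iteration 2: join on id=4 -> clean (id 4, depends_on=1, lvl 2).
Iteration 3: join on id=1 -> merge (id 1, depends_on=NULL, lvl 3).
Iteration 4: depends_on is NULL; no match; recursion stops.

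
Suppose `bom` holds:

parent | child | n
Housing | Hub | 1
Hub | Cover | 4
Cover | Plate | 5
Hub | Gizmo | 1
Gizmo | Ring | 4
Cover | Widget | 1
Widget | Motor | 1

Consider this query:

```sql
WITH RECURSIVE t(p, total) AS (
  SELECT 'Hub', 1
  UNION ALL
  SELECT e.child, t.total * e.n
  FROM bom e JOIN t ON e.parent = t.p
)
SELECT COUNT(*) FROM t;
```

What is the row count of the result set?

7

Base: (Hub, total=1).
Iteration 1: components of {Hub} -> Cover = 1*4 = 4, Gizmo = 1*1 = 1.
Iteration 2: components of {Cover,Gizmo} -> Plate = 4*5 = 20, Ring = 1*4 = 4, Widget = 4*1 = 4.
Iteration 3: components of {Plate,Ring,Widget} -> Motor = 4*1 = 4.
Iteration 4: no further components; recursion stops.
Total rows emitted: 7.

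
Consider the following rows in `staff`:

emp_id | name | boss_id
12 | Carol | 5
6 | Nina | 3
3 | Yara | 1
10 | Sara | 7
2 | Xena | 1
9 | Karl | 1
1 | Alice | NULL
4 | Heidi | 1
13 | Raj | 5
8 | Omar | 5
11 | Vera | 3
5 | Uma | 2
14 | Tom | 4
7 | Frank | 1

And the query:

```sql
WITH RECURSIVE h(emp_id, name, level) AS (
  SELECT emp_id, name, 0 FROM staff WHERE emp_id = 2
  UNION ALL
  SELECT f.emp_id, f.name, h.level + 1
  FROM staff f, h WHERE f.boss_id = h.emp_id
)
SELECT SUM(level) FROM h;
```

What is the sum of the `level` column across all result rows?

Base: emp_id=2 (Xena) at level 0.
Iteration 1: rows with boss_id in {2} -> Uma (id 5, level 1).
Iteration 2: rows with boss_id in {5} -> Omar (id 8, level 2), Carol (id 12, level 2), Raj (id 13, level 2).
Iteration 3: no rows with boss_id in {8,12,13}; recursion stops.
SUM(level) = 0 + 1 + 2 + 2 + 2 = 7.

7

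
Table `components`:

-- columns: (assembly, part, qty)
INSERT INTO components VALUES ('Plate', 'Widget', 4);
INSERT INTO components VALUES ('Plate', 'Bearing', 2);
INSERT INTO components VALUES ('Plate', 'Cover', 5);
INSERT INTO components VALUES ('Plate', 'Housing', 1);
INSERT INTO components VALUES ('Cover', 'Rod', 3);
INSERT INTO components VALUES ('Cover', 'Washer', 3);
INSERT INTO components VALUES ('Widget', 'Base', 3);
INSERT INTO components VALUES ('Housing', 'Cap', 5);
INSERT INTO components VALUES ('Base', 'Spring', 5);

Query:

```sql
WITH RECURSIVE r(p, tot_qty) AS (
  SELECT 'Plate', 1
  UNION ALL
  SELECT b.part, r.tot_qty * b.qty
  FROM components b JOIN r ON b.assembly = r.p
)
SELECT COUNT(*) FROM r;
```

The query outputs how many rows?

10

Base: (Plate, tot_qty=1).
Iteration 1: components of {Plate} -> Bearing = 1*2 = 2, Cover = 1*5 = 5, Housing = 1*1 = 1, Widget = 1*4 = 4.
Iteration 2: components of {Bearing,Cover,Housing,Widget} -> Base = 4*3 = 12, Cap = 1*5 = 5, Rod = 5*3 = 15, Washer = 5*3 = 15.
Iteration 3: components of {Base,Cap,Rod,Washer} -> Spring = 12*5 = 60.
Iteration 4: no further components; recursion stops.
Total rows emitted: 10.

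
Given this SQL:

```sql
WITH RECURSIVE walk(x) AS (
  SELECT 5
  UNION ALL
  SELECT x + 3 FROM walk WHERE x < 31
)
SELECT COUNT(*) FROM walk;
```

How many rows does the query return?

Base: x=5.
Iteration 1: 5 < 31 holds -> x = 5 + 3 = 8.
Iteration 2: 8 < 31 holds -> x = 8 + 3 = 11.
Iteration 3: 11 < 31 holds -> x = 11 + 3 = 14.
Iteration 4: 14 < 31 holds -> x = 14 + 3 = 17.
Iteration 5: 17 < 31 holds -> x = 17 + 3 = 20.
Iteration 6: 20 < 31 holds -> x = 20 + 3 = 23.
Iteration 7: 23 < 31 holds -> x = 23 + 3 = 26.
Iteration 8: 26 < 31 holds -> x = 26 + 3 = 29.
Iteration 9: 29 < 31 holds -> x = 29 + 3 = 32.
Iteration 10: 32 < 31 fails; recursion stops.
Total rows emitted: 10.

10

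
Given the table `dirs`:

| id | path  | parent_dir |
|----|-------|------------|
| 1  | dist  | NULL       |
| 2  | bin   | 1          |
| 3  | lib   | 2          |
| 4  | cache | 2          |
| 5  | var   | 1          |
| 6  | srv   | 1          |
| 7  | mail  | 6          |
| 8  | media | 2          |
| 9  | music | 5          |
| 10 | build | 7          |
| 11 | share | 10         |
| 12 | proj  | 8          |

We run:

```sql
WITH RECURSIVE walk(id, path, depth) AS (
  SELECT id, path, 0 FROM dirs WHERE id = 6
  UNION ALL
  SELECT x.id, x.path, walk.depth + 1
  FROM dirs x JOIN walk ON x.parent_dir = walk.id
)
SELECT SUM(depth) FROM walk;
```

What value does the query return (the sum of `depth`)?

Base: id=6 (srv) at depth 0.
Iteration 1: rows with parent_dir in {6} -> mail (id 7, depth 1).
Iteration 2: rows with parent_dir in {7} -> build (id 10, depth 2).
Iteration 3: rows with parent_dir in {10} -> share (id 11, depth 3).
Iteration 4: no rows with parent_dir in {11}; recursion stops.
SUM(depth) = 0 + 1 + 2 + 3 = 6.

6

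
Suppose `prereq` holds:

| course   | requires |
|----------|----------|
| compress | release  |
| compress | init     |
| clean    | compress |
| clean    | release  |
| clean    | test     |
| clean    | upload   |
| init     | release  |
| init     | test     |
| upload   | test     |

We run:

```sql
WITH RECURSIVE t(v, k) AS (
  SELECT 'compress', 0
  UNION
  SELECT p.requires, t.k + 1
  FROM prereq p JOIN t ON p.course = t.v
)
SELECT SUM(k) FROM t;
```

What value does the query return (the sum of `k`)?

6

Base: (compress, k=0).
Iteration 1: edges from {compress} -> (init, k=1), (release, k=1).
Iteration 2: edges from {init,release} -> (release, k=2), (test, k=2).
Iteration 3: no outgoing edges from {release,test}; recursion stops.
SUM(k) = 0 + 1 + 1 + 2 + 2 = 6.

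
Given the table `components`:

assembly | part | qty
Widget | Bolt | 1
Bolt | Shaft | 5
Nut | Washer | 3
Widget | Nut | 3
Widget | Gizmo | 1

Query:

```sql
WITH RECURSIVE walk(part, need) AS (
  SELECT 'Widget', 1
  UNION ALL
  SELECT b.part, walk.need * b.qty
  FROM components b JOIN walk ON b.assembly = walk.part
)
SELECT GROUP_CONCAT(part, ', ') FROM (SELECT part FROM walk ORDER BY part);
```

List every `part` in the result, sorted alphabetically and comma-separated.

Bolt, Gizmo, Nut, Shaft, Washer, Widget

Base: (Widget, need=1).
Iteration 1: components of {Widget} -> Bolt = 1*1 = 1, Gizmo = 1*1 = 1, Nut = 1*3 = 3.
Iteration 2: components of {Bolt,Gizmo,Nut} -> Shaft = 1*5 = 5, Washer = 3*3 = 9.
Iteration 3: no further components; recursion stops.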